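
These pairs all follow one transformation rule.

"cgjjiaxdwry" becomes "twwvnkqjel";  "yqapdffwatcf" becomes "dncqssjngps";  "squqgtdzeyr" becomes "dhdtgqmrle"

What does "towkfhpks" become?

Looking at the pairs, the operation is to delete the first character, then shift every letter 13 places forward in the alphabet (wrapping around) — i.e. ROT13.
"towkfhpks" → "owkfhpks" → "bjxsucxf".

bjxsucxf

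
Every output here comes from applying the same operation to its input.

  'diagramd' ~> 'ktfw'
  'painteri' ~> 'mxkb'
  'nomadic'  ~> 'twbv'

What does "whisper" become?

lixk

In each case the input is transformed by: shift every letter 7 places backward in the alphabet (wrapping around), then keep only the last 4 characters.
So "whisper" becomes "lixk".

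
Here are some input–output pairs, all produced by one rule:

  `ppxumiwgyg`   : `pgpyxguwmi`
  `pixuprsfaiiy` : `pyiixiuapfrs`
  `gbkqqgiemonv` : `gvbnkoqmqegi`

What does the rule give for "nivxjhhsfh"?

In each case the input is transformed by: take characters alternately from the front and the back (1st, last, 2nd, 2nd-last, ...).
"nivxjhhsfh" → "nhifvsxhjh".

nhifvsxhjh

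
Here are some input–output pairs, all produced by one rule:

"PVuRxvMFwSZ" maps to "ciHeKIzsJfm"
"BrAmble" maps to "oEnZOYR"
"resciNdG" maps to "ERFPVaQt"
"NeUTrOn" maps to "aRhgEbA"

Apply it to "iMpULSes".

Each output is the input with this applied: shift every letter 13 places forward in the alphabet (wrapping around) — i.e. ROT13, then flip the case of every letter.
Applying both steps to "iMpULSes": "vZcHYFrf", then "VzChyfRF".

VzChyfRF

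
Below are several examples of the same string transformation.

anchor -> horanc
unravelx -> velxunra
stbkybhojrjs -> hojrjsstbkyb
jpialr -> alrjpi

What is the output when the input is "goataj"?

In each case the input is transformed by: swap the front and back halves of the string.
For "goataj" the result is "tajgoa".

tajgoa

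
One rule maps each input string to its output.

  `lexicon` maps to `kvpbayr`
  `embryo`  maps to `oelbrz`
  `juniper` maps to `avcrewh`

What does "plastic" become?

nfgvpcy

Rule — shift every letter 13 places forward in the alphabet (wrapping around) — i.e. ROT13, then move the first 2 characters to the end (rotate left by 2).
Applying both steps to "plastic": "cynfgvp", then "nfgvpcy".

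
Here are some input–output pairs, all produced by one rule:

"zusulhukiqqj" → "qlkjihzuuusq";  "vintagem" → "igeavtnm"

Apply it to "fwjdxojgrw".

The rule is to sort the characters into reverse alphabetical order, then swap the front and back halves of the string.
For "fwjdxojgrw", step one produces "xwwrojjgfd"; step two turns that into "jjgfdxwwro".

jjgfdxwwro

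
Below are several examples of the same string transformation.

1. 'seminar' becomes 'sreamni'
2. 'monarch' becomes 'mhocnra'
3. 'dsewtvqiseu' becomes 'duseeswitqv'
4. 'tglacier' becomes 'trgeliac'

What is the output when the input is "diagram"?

dmiaarg

Looking at the pairs, the operation is to take characters alternately from the front and the back (1st, last, 2nd, 2nd-last, ...).
So "diagram" becomes "dmiaarg".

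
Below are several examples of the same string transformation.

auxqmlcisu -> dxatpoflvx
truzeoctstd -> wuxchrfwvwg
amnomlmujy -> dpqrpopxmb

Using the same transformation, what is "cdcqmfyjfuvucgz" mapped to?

fgftpibmixyxfjc

Looking at the pairs, the operation is to shift every letter 3 places forward in the alphabet (wrapping around).
Applying that to "cdcqmfyjfuvucgz" gives "fgftpibmixyxfjc".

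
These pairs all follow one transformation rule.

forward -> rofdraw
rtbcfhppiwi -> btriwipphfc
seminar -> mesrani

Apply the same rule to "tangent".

What's happening: move the first 3 characters to the end (rotate left by 3), then reverse the string.
For "tangent", step one produces "genttan"; step two turns that into "nattneg".

nattneg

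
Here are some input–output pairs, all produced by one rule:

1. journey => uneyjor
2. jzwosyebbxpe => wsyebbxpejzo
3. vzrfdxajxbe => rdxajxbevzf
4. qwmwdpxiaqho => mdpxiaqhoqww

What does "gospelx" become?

What's happening: move the first 3 characters to the end (rotate left by 3), then swap the first and last characters.
Starting from "gospelx": after the first operation, "pelxgos"; after the second, "selxgop".

selxgop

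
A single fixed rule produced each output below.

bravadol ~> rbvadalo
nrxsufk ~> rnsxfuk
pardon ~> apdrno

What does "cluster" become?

What's happening: swap each adjacent pair of characters (1↔2, 3↔4, ...).
Applying that to "cluster" gives "lcsuetr".

lcsuetr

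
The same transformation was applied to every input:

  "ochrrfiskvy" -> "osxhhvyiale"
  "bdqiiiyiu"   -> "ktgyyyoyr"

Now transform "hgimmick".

awyccysx

What's happening: swap the first and last characters, then shift every letter 10 places backward in the alphabet (wrapping around).
For "hgimmick", step one produces "kgimmich"; step two turns that into "awyccysx".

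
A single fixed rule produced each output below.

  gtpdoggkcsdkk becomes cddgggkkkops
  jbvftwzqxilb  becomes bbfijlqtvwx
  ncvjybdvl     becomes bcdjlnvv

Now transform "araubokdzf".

Each output is the input with this applied: sort the characters into alphabetical order, then delete the last character.
On "araubokdzf": the first step gives "aabdfkoruz", and the second then gives "aabdfkoru".

aabdfkoru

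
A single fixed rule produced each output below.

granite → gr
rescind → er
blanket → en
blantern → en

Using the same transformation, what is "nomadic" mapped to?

The rule is to sort the characters into alphabetical order, then keep one character in every 3, starting at position 3 (positions 3rd, 6th, 9th, ...).
Applying both steps to "nomadic": "acdimno", then "dn".

dn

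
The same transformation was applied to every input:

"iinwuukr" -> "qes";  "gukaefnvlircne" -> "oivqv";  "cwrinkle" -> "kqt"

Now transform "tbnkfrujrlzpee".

bsctm

Looking at the pairs, the operation is to keep one character in every 3, starting at position 1 (positions 1st, 4th, 7th, ...), then shift every letter 8 places forward in the alphabet (wrapping around).
Working it through for "tbnkfrujrlzpee": intermediate "tkule", final "bsctm".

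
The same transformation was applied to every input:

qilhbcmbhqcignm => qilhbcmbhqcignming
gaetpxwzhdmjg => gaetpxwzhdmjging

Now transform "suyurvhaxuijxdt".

Rule — append "ing".
For "suyurvhaxuijxdt" the result is "suyurvhaxuijxdting".

suyurvhaxuijxdting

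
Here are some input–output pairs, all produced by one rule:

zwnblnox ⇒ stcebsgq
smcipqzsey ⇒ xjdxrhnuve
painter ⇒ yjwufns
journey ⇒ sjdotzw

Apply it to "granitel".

The rule is to move the last 3 characters to the front (rotate right by 3), then shift every letter 5 places forward in the alphabet (wrapping around).
On "granitel": the first step gives "telgrani", and the second then gives "yjqlwfsn".

yjqlwfsn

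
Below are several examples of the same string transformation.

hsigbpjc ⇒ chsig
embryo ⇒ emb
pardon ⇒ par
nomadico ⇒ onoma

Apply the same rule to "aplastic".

Looking at the pairs, the operation is to swap the front and back halves of the string, then delete the first 3 characters.
On "aplastic": the first step gives "sticapla", and the second then gives "capla".

capla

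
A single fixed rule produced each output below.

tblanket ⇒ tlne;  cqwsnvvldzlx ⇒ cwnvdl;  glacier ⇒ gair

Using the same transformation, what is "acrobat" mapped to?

The rule is to keep every other character starting from the first (positions 1st, 3rd, 5th, ...).
For "acrobat" the result is "arbt".

arbt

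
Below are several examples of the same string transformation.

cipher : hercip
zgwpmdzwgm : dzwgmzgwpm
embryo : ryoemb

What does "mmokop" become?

kopmmo

The pattern: swap the front and back halves of the string.
Applying that to "mmokop" gives "kopmmo".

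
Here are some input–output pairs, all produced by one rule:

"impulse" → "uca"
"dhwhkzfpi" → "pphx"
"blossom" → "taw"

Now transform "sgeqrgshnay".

The rule is to shift every letter 8 places forward in the alphabet (wrapping around), then keep every other character starting from the second (positions 2nd, 4th, 6th, ...).
On "sgeqrgshnay": the first step gives "aomyzoapvig", and the second then gives "oyopi".

oyopi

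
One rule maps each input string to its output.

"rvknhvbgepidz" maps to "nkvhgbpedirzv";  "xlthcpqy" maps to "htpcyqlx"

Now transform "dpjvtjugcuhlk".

In each case the input is transformed by: move the first 2 characters to the end (rotate left by 2), then swap each adjacent pair of characters (1↔2, 3↔4, ...).
Working it through for "dpjvtjugcuhlk": intermediate "jvtjugcuhlkdp", final "vjjtguuclhdkp".
(Check on "rvknhvbgepidz": → "knhvbgepidzrv" → "nkvhgbpedirzv" ✓)

vjjtguuclhdkp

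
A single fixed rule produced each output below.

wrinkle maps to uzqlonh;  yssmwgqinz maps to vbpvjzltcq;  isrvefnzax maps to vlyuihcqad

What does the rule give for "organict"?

Looking at the pairs, the operation is to shift every letter 3 places forward in the alphabet (wrapping around), then swap each adjacent pair of characters (1↔2, 3↔4, ...).
Working it through for "organict": intermediate "rujdqlfw", final "urdjlqwf".

urdjlqwf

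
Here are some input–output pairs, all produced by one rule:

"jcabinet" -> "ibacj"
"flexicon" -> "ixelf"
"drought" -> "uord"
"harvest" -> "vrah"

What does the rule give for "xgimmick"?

mmigx

The rule is to delete the last 3 characters, then reverse the string.
Applying both steps to "xgimmick": "xgimm", then "mmigx".
(Check on "harvest": → "harv" → "vrah" ✓)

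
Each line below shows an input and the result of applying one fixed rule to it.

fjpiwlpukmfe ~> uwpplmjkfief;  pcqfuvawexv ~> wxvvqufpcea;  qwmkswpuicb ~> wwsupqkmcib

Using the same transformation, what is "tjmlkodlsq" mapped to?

In each case the input is transformed by: sort the characters into reverse alphabetical order, then swap each adjacent pair of characters (1↔2, 3↔4, ...).
Starting from "tjmlkodlsq": after the first operation, "tsqomllkjd"; after the second, "stoqlmkldj".

stoqlmkldj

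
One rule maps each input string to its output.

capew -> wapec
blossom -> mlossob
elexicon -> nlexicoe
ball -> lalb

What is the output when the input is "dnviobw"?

wnviobd

Each output is the input with this applied: swap the first and last characters.
Applying that to "dnviobw" gives "wnviobd".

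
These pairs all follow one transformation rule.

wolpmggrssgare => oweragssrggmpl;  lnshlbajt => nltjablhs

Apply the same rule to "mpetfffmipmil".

What's happening: move the first 2 characters to the end (rotate left by 2), then reverse the string.
For "mpetfffmipmil", step one produces "etfffmipmilmp"; step two turns that into "pmlimpimfffte".

pmlimpimfffte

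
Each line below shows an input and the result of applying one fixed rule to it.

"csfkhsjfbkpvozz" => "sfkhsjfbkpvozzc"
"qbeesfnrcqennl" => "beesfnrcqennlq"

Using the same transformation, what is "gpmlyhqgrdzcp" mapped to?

pmlyhqgrdzcpg

The rule is to move the first character to the end.
Applying that to "gpmlyhqgrdzcp" gives "pmlyhqgrdzcpg".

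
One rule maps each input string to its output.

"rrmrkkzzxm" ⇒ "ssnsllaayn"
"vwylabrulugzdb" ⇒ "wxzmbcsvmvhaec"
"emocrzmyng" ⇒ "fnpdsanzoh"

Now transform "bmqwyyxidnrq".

cnrxzzyjeosr

Looking at the pairs, the operation is to shift every letter 1 place forward in the alphabet (wrapping around).
Applying that to "bmqwyyxidnrq" gives "cnrxzzyjeosr".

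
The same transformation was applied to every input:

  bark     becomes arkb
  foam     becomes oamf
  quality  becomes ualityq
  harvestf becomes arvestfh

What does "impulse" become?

mpulsei

In each case the input is transformed by: move the first character to the end.
Doing the same to "impulse": "mpulsei".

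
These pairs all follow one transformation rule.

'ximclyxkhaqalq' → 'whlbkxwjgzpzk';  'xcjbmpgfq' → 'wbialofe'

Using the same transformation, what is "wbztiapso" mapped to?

vayshzor

The rule is to shift every letter 1 place backward in the alphabet (wrapping around), then delete the last character.
For "wbztiapso", step one produces "vayshzorn"; step two turns that into "vayshzor".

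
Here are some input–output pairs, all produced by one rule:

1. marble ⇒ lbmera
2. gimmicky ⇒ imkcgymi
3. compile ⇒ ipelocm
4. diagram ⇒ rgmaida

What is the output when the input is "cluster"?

Rule — move the first 3 characters to the end (rotate left by 3), then swap each adjacent pair of characters (1↔2, 3↔4, ...).
"cluster" → "sterclu" → "tsrelcu".

tsrelcu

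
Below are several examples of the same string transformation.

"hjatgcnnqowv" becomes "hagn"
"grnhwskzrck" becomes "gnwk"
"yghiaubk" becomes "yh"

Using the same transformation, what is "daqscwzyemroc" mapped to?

dqcze

Rule — keep every other character starting from the first (positions 1st, 3rd, 5th, ...), then delete the last 2 characters.
Doing the same to "daqscwzyemroc": "dqcze".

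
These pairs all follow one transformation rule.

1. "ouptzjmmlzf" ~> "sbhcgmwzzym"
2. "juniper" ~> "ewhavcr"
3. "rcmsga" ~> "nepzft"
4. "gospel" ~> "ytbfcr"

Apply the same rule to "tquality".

Each output is the input with this applied: shift every letter 13 places forward in the alphabet (wrapping around) — i.e. ROT13, then move the last character to the front.
"tquality" → "gdhnyvgl" → "lgdhnyvg".
(Check on "rcmsga": → "epzftn" → "nepzft" ✓)

lgdhnyvg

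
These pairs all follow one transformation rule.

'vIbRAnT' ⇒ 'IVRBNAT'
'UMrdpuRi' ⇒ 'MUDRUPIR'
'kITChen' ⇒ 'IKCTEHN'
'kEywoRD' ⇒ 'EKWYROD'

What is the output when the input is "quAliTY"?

UQLATIY

Each output is the input with this applied: swap each adjacent pair of characters (1↔2, 3↔4, ...), then convert every letter to uppercase.
So "quAliTY" becomes "UQLATIY".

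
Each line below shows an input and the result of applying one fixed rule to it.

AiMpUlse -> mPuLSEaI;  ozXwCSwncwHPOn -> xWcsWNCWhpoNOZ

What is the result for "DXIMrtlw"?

The rule is to flip the case of every letter, then move the first 2 characters to the end (rotate left by 2).
Doing the same to "DXIMrtlw": "imRTLWdx".

imRTLWdx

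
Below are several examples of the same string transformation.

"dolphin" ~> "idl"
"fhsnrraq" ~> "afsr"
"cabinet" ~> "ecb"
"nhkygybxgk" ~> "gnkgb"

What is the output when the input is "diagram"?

ada

In each case the input is transformed by: move the last 3 characters to the front (rotate right by 3), then keep every other character starting from the second (positions 2nd, 4th, 6th, ...).
Doing the same to "diagram": "ada".
(Check on "dolphin": → "hindolp" → "idl" ✓)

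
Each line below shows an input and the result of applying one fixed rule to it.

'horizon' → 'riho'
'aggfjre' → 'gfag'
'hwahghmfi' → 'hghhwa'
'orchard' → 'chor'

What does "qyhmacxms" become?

macqyh

The transformation: delete the last 3 characters, then swap the front and back halves of the string.
"qyhmacxms" → "qyhmac" → "macqyh".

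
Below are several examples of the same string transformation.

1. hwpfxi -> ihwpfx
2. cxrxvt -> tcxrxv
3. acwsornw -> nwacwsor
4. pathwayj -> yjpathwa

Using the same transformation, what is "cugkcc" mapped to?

Looking at the pairs, the operation is to swap the front and back halves of the string, then move the first 2 characters to the end (rotate left by 2).
Applying both steps to "cugkcc": "kcccug", then "ccugkc".

ccugkc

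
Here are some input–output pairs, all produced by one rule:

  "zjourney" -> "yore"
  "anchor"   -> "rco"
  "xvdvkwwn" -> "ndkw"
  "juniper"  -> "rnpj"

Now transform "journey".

yunj

Rule — swap the first and last characters, then keep every other character starting from the first (positions 1st, 3rd, 5th, ...).
For "journey" the result is "yunj".
(Check on "xvdvkwwn": → "nvdvkwwx" → "ndkw" ✓)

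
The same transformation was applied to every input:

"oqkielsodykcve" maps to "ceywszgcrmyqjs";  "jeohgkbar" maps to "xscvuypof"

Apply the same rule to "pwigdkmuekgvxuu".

What's happening: shift every letter 12 places backward in the alphabet (wrapping around).
So "pwigdkmuekgvxuu" becomes "dkwuryaisyujlii".

dkwuryaisyujlii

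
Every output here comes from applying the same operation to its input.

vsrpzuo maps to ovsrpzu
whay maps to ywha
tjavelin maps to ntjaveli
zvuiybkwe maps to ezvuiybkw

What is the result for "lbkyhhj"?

jlbkyhh

The rule is to move the last character to the front.
So "lbkyhhj" becomes "jlbkyhh".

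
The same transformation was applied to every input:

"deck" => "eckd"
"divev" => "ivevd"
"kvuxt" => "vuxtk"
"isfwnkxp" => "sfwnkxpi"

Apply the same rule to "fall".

What's happening: move the first character to the end.
"fall" → "allf".

allf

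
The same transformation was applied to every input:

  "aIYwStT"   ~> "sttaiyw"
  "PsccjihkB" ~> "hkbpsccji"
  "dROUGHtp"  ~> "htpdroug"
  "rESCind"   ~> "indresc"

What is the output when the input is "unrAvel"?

The pattern: move the last 3 characters to the front (rotate right by 3), then convert every letter to lowercase.
Working it through for "unrAvel": intermediate "velunrA", final "velunra".

velunra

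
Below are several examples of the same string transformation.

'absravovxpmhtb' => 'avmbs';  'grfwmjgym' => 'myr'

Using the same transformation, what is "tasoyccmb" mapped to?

What's happening: move the first 3 characters to the end (rotate left by 3), then keep one character in every 3, starting at position 2 (positions 2nd, 5th, 8th, ...).
On "tasoyccmb": the first step gives "oyccmbtas", and the second then gives "yma".
(Check on "absravovxpmhtb": → "ravovxpmhtbabs" → "avmbs" ✓)

yma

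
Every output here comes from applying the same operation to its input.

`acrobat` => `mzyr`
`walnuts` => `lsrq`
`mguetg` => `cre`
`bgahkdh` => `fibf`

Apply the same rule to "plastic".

qrga

The rule is to shift every letter 2 places backward in the alphabet (wrapping around), then delete the first 3 characters.
Applying that to "plastic" gives "qrga".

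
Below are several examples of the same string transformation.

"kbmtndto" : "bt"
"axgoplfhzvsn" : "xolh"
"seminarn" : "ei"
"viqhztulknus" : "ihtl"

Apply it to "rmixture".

mx

The pattern: keep every other character starting from the second (positions 2nd, 4th, 6th, ...), then delete the last 2 characters.
Applying that to "rmixture" gives "mx".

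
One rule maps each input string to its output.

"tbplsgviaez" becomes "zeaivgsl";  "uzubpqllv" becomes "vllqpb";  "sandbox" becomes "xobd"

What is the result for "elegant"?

tnag

The pattern: delete the first 3 characters, then reverse the string.
Starting from "elegant": after the first operation, "gant"; after the second, "tnag".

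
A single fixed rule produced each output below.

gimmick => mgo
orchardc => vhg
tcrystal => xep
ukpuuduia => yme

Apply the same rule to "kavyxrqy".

vuc

The rule is to shift every letter 4 places forward in the alphabet (wrapping around), then keep only the last 3 characters.
"kavyxrqy" → "oezcbvuc" → "vuc".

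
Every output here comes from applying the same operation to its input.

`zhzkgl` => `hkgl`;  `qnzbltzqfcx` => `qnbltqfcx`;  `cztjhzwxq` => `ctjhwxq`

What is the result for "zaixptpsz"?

aixptps

The rule is to remove every "z".
So "zaixptpsz" becomes "aixptps".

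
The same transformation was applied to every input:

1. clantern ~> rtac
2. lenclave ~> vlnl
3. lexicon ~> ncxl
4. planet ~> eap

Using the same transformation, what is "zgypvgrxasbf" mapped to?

Rule — keep every other character starting from the first (positions 1st, 3rd, 5th, ...), then reverse the string.
Applying both steps to "zgypvgrxasbf": "zyvrab", then "barvyz".
(Check on "lenclave": → "lnlv" → "vlnl" ✓)

barvyz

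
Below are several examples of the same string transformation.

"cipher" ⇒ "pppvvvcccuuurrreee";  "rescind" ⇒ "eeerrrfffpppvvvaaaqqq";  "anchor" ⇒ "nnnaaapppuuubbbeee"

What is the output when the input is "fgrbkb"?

The transformation: shift every letter 13 places forward in the alphabet (wrapping around) — i.e. ROT13, then repeat every character 3 times.
Starting from "fgrbkb": after the first operation, "steoxo"; after the second, "sssttteeeoooxxxooo".

sssttteeeoooxxxooo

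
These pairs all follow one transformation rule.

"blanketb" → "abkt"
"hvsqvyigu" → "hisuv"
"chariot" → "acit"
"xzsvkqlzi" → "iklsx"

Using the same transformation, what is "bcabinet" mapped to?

abei

Each output is the input with this applied: keep every other character starting from the first (positions 1st, 3rd, 5th, ...), then sort the characters into alphabetical order.
On "bcabinet": the first step gives "baie", and the second then gives "abei".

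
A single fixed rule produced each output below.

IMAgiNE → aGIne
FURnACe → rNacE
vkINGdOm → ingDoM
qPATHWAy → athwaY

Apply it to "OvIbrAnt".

iBRaNT

Rule — delete the first 2 characters, then flip the case of every letter.
On "OvIbrAnt": the first step gives "IbrAnt", and the second then gives "iBRaNT".
(Check on "IMAgiNE": → "AgiNE" → "aGIne" ✓)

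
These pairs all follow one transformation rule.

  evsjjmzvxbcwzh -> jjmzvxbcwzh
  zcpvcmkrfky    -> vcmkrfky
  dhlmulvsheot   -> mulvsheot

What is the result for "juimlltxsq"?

mlltxsq

Each output is the input with this applied: delete the first 3 characters.
So "juimlltxsq" becomes "mlltxsq".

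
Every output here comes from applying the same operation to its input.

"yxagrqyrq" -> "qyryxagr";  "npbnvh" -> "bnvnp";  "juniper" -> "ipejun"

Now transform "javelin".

elijav

In each case the input is transformed by: delete the last character, then move the last 3 characters to the front (rotate right by 3).
Starting from "javelin": after the first operation, "javeli"; after the second, "elijav".
(Check on "npbnvh": → "npbnv" → "bnvnp" ✓)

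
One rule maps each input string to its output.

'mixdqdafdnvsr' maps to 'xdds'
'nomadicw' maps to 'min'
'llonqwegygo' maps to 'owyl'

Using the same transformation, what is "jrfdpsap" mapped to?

fsj

Rule — move the first character to the end, then keep one character in every 3, starting at position 2 (positions 2nd, 5th, 8th, ...).
For "jrfdpsap", step one produces "rfdpsapj"; step two turns that into "fsj".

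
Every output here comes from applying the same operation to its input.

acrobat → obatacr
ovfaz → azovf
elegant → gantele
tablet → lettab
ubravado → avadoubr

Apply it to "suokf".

kfsuo

The pattern: move the first 3 characters to the end (rotate left by 3).
Applying that to "suokf" gives "kfsuo".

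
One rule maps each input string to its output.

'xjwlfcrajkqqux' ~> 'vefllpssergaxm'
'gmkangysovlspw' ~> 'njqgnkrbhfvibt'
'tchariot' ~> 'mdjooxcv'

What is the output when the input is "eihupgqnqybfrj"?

Looking at the pairs, the operation is to shift every letter 5 places backward in the alphabet (wrapping around), then swap the front and back halves of the string.
Applying both steps to "eihupgqnqybfrj": "zdcpkbliltwame", then "iltwamezdcpkbl".

iltwamezdcpkbl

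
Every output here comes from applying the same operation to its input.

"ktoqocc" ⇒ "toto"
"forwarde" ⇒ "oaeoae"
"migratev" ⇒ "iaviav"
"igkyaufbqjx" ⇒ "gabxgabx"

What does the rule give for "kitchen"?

ihih

The pattern: keep one character in every 3, starting at position 2 (positions 2nd, 5th, 8th, ...), then write the whole string twice.
Doing the same to "kitchen": "ihih".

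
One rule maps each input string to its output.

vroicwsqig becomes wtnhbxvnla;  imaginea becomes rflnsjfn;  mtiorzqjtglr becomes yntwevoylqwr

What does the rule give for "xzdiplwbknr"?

Rule — move the first character to the end, then shift every letter 5 places forward in the alphabet (wrapping around).
Starting from "xzdiplwbknr": after the first operation, "zdiplwbknrx"; after the second, "einuqbgpswc".

einuqbgpswc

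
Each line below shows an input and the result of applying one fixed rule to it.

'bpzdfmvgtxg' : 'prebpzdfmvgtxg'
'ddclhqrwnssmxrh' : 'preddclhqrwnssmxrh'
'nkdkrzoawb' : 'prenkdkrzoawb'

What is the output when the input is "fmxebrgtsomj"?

What's happening: prepend "pre".
"fmxebrgtsomj" → "prefmxebrgtsomj".

prefmxebrgtsomj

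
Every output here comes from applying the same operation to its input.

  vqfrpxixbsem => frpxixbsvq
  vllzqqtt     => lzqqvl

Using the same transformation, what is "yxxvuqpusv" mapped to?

Looking at the pairs, the operation is to delete the last 2 characters, then move the first 2 characters to the end (rotate left by 2).
Working it through for "yxxvuqpusv": intermediate "yxxvuqpu", final "xvuqpuyx".

xvuqpuyx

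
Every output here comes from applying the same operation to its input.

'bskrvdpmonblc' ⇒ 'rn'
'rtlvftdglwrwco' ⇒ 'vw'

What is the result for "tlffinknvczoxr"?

fc

Each output is the input with this applied: keep one character in every 3, starting at position 1 (positions 1st, 4th, 7th, ...), then keep every other character starting from the second (positions 2nd, 4th, 6th, ...).
Working it through for "tlffinknvczoxr": intermediate "tfkcx", final "fc".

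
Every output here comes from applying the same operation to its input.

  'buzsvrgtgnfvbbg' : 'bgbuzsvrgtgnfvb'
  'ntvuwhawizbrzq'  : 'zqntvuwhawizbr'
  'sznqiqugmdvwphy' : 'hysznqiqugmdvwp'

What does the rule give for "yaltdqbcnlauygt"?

gtyaltdqbcnlauy

The rule is to move the last 2 characters to the front (rotate right by 2).
For "yaltdqbcnlauygt" the result is "gtyaltdqbcnlauy".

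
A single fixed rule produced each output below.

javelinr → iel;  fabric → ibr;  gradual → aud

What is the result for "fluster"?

uts

The rule is to take characters alternately from the front and the back (1st, last, 2nd, 2nd-last, ...), then keep only the last 3 characters.
On "fluster" that produces "uts".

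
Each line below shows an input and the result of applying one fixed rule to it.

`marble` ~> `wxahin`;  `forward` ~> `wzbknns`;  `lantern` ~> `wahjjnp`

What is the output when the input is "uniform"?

beijknq

The rule is to sort the characters into alphabetical order, then shift every letter 4 places backward in the alphabet (wrapping around).
Applying both steps to "uniform": "fimnoru", then "beijknq".
(Check on "lantern": → "aelnnrt" → "wahjjnp" ✓)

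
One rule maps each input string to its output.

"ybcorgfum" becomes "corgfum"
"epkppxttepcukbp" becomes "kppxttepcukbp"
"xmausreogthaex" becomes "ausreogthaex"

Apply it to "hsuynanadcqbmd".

uynanadcqbmd

The transformation: delete the first 2 characters.
On "hsuynanadcqbmd" that produces "uynanadcqbmd".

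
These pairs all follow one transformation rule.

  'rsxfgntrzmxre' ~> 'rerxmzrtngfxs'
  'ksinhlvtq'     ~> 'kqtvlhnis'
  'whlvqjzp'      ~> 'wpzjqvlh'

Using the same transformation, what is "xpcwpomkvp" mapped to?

The pattern: reverse the string, then move the last character to the front.
Applying both steps to "xpcwpomkvp": "pvkmopwcpx", then "xpvkmopwcp".
(Check on "whlvqjzp": → "pzjqvlhw" → "wpzjqvlh" ✓)

xpvkmopwcp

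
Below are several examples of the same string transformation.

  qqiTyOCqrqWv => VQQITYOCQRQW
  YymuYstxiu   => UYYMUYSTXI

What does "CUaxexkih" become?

HCUAXEXKI

Looking at the pairs, the operation is to move the last character to the front, then convert every letter to uppercase.
Starting from "CUaxexkih": after the first operation, "hCUaxexki"; after the second, "HCUAXEXKI".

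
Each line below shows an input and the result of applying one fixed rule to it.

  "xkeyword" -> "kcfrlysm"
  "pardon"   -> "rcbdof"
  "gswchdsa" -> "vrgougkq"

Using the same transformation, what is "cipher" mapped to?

vsfqwd

The rule is to shift every letter 12 places backward in the alphabet (wrapping around), then swap the front and back halves of the string.
For "cipher", step one produces "qwdvsf"; step two turns that into "vsfqwd".
(Check on "xkeyword": → "lysmkcfr" → "kcfrlysm" ✓)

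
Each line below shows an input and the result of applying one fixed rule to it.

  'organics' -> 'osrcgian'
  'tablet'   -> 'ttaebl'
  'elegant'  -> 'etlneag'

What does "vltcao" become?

volatc

The transformation: take characters alternately from the front and the back (1st, last, 2nd, 2nd-last, ...).
For "vltcao" the result is "volatc".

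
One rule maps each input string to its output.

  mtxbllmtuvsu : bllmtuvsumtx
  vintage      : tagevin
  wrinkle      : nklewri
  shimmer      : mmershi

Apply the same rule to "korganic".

ganickor

Rule — move the first 3 characters to the end (rotate left by 3).
So "korganic" becomes "ganickor".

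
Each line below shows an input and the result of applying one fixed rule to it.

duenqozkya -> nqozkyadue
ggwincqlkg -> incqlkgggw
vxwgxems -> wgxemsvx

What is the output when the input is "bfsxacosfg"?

Rule — swap the front and back halves of the string, then move the last 2 characters to the front (rotate right by 2).
Working it through for "bfsxacosfg": intermediate "cosfgbfsxa", final "xacosfgbfs".
(Check on "ggwincqlkg": → "cqlkgggwin" → "incqlkgggw" ✓)

xacosfgbfs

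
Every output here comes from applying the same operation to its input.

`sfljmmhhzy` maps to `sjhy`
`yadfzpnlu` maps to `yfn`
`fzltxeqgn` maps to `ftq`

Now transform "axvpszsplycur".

apsyr

The rule is to keep one character in every 3, starting at position 1 (positions 1st, 4th, 7th, ...).
On "axvpszsplycur" that produces "apsyr".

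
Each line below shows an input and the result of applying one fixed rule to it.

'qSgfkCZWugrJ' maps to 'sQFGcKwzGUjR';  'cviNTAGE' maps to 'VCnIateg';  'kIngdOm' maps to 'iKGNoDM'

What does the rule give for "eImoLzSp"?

iEOMZlPs

The pattern: flip the case of every letter, then swap each adjacent pair of characters (1↔2, 3↔4, ...).
For "eImoLzSp", step one produces "EiMOlZsP"; step two turns that into "iEOMZlPs".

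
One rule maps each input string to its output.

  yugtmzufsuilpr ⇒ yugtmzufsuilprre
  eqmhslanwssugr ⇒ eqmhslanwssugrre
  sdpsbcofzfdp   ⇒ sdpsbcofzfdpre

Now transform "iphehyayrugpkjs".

In each case the input is transformed by: append "re".
"iphehyayrugpkjs" → "iphehyayrugpkjsre".

iphehyayrugpkjsre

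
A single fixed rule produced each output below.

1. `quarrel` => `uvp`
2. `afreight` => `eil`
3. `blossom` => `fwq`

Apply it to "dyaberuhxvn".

hfyz

In each case the input is transformed by: keep one character in every 3, starting at position 1 (positions 1st, 4th, 7th, ...), then shift every letter 4 places forward in the alphabet (wrapping around).
For "dyaberuhxvn", step one produces "dbuv"; step two turns that into "hfyz".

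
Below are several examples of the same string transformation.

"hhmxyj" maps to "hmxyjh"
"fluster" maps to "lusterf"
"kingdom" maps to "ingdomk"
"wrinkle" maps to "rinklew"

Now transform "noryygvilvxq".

Rule — move the first character to the end.
So "noryygvilvxq" becomes "oryygvilvxqn".

oryygvilvxqn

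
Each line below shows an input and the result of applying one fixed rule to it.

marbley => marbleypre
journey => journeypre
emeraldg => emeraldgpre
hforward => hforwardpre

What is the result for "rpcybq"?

What's happening: append "pre".
So "rpcybq" becomes "rpcybqpre".

rpcybqpre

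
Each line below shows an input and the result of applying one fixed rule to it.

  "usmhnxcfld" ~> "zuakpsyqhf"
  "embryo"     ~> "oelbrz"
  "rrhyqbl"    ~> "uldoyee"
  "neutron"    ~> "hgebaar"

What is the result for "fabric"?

oevpsn

In each case the input is transformed by: shift every letter 13 places forward in the alphabet (wrapping around) — i.e. ROT13, then move the first 2 characters to the end (rotate left by 2).
"fabric" → "oevpsn".
(Check on "usmhnxcfld": → "hfzuakpsyq" → "zuakpsyqhf" ✓)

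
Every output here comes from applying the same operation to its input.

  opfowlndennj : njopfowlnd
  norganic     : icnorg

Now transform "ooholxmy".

myooho

The transformation: move the last 2 characters to the front (rotate right by 2), then delete the last 2 characters.
On "ooholxmy": the first step gives "myooholx", and the second then gives "myooho".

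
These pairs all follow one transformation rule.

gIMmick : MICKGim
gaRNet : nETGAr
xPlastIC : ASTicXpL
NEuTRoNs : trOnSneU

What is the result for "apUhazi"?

The pattern: flip the case of every letter, then move the first 3 characters to the end (rotate left by 3).
Applying both steps to "apUhazi": "APuHAZI", then "HAZIAPu".

HAZIAPu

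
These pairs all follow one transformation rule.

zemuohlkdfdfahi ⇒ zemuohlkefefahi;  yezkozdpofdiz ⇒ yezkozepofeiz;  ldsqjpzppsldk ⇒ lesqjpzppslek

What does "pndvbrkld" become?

The transformation: replace every "d" with "e".
Doing the same to "pndvbrkld": "pnevbrkle".

pnevbrkle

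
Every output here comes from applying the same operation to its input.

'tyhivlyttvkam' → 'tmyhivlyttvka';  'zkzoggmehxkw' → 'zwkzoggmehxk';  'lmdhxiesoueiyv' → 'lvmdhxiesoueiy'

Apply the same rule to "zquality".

The pattern: swap the first and last characters, then move the last character to the front.
So "zquality" becomes "zyqualit".

zyqualit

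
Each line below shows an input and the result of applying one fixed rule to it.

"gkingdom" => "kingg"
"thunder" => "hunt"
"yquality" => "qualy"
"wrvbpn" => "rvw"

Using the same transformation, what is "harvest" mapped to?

Each output is the input with this applied: delete the last 3 characters, then move the first character to the end.
Applying that to "harvest" gives "arvh".
(Check on "thunder": → "thun" → "hunt" ✓)

arvh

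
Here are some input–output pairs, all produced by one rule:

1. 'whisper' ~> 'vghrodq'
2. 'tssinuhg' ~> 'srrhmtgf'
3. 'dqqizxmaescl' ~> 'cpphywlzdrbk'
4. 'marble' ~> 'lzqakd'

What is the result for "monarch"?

The transformation: shift every letter 1 place backward in the alphabet (wrapping around).
Doing the same to "monarch": "lnmzqbg".

lnmzqbg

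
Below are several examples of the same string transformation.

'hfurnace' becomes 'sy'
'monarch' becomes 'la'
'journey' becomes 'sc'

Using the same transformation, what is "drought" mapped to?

mf

The rule is to keep one character in every 3, starting at position 3 (positions 3rd, 6th, 9th, ...), then shift every letter 2 places backward in the alphabet (wrapping around).
Applying both steps to "drought": "oh", then "mf".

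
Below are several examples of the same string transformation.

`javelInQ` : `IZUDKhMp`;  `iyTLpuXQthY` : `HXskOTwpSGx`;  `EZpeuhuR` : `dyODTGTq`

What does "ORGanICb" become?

nqfZMhbA

Each output is the input with this applied: shift every letter 1 place backward in the alphabet (wrapping around), then flip the case of every letter.
For "ORGanICb", step one produces "NQFzmHBa"; step two turns that into "nqfZMhbA".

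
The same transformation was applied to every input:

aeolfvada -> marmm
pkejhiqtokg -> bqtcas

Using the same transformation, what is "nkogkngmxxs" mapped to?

Rule — shift every letter 12 places forward in the alphabet (wrapping around), then keep every other character starting from the first (positions 1st, 3rd, 5th, ...).
Applying both steps to "nkogkngmxxs": "zwaswzsyjje", then "zawsje".

zawsje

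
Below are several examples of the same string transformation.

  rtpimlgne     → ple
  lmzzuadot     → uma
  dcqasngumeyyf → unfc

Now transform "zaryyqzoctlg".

The transformation: sort the characters into reverse alphabetical order, then keep one character in every 3, starting at position 3 (positions 3rd, 6th, 9th, ...).
On "zaryyqzoctlg" that produces "yrla".

yrla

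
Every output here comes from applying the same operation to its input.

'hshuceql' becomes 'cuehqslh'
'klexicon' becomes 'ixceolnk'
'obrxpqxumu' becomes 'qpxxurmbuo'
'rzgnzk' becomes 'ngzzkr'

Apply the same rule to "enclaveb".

The pattern: swap the front and back halves of the string, then take characters alternately from the front and the back (1st, last, 2nd, 2nd-last, ...).
For "enclaveb", step one produces "avebencl"; step two turns that into "alvcenbe".
(Check on "hshuceql": → "ceqlhshu" → "cuehqslh" ✓)

alvcenbe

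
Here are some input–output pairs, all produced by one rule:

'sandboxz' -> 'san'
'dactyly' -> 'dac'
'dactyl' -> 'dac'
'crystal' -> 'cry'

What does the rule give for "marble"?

mar

Rule — keep only the first 3 characters.
Doing the same to "marble": "mar".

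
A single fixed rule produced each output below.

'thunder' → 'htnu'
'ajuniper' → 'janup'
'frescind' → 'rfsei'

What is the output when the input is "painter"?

Looking at the pairs, the operation is to swap each adjacent pair of characters (1↔2, 3↔4, ...), then delete the last 3 characters.
For "painter", step one produces "apnietr"; step two turns that into "apni".

apni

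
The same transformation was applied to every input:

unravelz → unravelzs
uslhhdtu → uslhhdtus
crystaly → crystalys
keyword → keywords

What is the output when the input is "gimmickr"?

In each case the input is transformed by: append "s".
Doing the same to "gimmickr": "gimmickrs".

gimmickrs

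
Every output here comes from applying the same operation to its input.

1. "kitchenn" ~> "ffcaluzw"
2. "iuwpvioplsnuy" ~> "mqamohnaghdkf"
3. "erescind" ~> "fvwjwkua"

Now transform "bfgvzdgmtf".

Looking at the pairs, the operation is to shift every letter 8 places backward in the alphabet (wrapping around), then move the last 2 characters to the front (rotate right by 2).
So "bfgvzdgmtf" becomes "lxtxynrvye".

lxtxynrvye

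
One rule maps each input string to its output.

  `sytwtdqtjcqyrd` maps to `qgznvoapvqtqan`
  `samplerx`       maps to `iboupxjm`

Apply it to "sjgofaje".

In each case the input is transformed by: swap the front and back halves of the string, then shift every letter 3 places backward in the alphabet (wrapping around).
Applying that to "sjgofaje" gives "cxgbpgdl".

cxgbpgdl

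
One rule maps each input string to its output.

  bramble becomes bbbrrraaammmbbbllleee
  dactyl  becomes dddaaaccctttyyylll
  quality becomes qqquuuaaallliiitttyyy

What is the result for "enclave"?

What's happening: repeat every character 3 times.
Doing the same to "enclave": "eeennnccclllaaavvveee".

eeennnccclllaaavvveee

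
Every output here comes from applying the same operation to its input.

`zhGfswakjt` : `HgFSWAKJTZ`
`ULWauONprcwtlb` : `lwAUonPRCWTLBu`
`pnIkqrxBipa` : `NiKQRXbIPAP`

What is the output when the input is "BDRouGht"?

In each case the input is transformed by: move the first character to the end, then flip the case of every letter.
Working it through for "BDRouGht": intermediate "DRouGhtB", final "drOUgHTb".
(Check on "ULWauONprcwtlb": → "LWauONprcwtlbU" → "lwAUonPRCWTLBu" ✓)

drOUgHTb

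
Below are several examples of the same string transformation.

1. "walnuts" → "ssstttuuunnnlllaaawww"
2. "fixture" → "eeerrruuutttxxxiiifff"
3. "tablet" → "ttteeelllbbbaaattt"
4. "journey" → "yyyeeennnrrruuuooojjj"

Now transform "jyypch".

hhhcccpppyyyyyyjjj

Each output is the input with this applied: repeat every character 3 times, then reverse the string.
"jyypch" → "jjjyyyyyypppccchhh" → "hhhcccpppyyyyyyjjj".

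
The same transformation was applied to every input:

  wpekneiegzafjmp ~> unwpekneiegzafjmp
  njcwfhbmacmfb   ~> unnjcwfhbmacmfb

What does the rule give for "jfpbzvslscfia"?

unjfpbzvslscfia

In each case the input is transformed by: prepend "un".
For "jfpbzvslscfia" the result is "unjfpbzvslscfia".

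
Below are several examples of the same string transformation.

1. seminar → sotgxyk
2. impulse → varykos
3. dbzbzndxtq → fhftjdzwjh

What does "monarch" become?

tgxinsu

Rule — move the first 2 characters to the end (rotate left by 2), then shift every letter 6 places forward in the alphabet (wrapping around).
Starting from "monarch": after the first operation, "narchmo"; after the second, "tgxinsu".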